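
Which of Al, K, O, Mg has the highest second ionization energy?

After 1 electron has been removed, what remains? Al⁺ still has 2 valence electrons; K⁺ is the bare [Ar] core; O⁺ still has 5 valence electrons; Mg⁺ still has 1 valence electron.
Usually core removal costs more than valence removal, but here the competition is close: a tightly held n=2 valence electron can cost more to remove than an n=3 core electron, so the actual values have to decide it.
Valence configurations: Al⁺ [Ne]3s², O⁺ [He]2s²2p³, Mg⁺ [Ne]3s¹.
The numbers (kJ/mol): Al 1817, K 3052, O 3388, Mg 1451.
So the second ionization energies run Mg < Al < K < O.

O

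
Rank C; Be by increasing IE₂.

Be, C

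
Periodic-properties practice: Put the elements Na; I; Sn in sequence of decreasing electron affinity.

I > Sn > Na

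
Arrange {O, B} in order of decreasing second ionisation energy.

O > B

IE_2 is the cost of taking one more electron from the +1 cation: O⁺ still has 5 valence electrons; B⁺ still has 2 valence electrons.
All are still removing valence electrons, so compare the +1 ions as you would atoms: IE_2 generally rises across a period (higher Z_eff) and falls down a group (larger shell), subject to the usual subshell exceptions.
Valence configurations: O⁺ [He]2s²2p³, B⁺ [He]2s².
The numbers (kJ/mol): O 3388, B 2427.
Putting it together, IE_2: B < O.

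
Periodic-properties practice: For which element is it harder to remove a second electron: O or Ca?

Consider each +1 ion: O⁺ still has 5 valence electrons; Ca⁺ still has 1 valence electron.
All are still removing valence electrons, so compare the +1 ions as you would atoms: IE_2 generally rises across a period (higher Z_eff) and falls down a group (larger shell), subject to the usual subshell exceptions.
Valence configurations: O⁺ [He]2s²2p³, Ca⁺ [Ar]4s¹.
Approximate IE_2 values (kJ/mol): O 3388, Ca 1145.
Hence IE_2: Ca < O.

O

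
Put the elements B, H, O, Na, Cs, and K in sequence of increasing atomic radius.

H < O < B < Na < K < Cs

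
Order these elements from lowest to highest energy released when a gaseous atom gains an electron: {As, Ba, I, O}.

Ba < As < O < I

Electron affinity generally becomes more exothermic across a period toward the halogens and less exothermic down a group.
Here both period and group differ, so the two effects have to be weighed against each other.
As > Ba: both effects reinforce here, so As is clearly the higher of the two.
O > As: relative to As, both the across-period and down-group shifts push O's electron affinity up.
I > O: period and group pull opposite ways; the across-period shift dominates (295 vs 141 kJ/mol).
Tabulated electron affinity (kJ/mol): O 141, As 78, I 295, Ba 14.
So from lowest to highest: Ba < As < O < I.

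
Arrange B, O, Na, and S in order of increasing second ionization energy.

S < B < O < Na

Consider each +1 ion: B⁺ still has 2 valence electrons; O⁺ still has 5 valence electrons; Na⁺ is the bare [Ne] core; S⁺ still has 5 valence electrons.
Breaking into a closed-shell core is much more expensive than removing a leftover valence electron — Na has the largest IE_2 here.
Valence configurations: B⁺ [He]2s², O⁺ [He]2s²2p³, S⁺ [Ne]3s²3p³.
Tabulated IE_2 (kJ/mol): B 2427, O 3388, Na 4562, S 2252.
Hence IE_2: S < B < O < Na.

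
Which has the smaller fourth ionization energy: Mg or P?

Consider each +3 ion: Mg³⁺ is already 1 electron into the core; P³⁺ still has 2 valence electrons.
Breaking into a closed-shell core is much more expensive than removing a leftover valence electron — Mg has the largest IE_4 here.
The numbers (kJ/mol): Mg 10543, P 4964.
Putting it together, IE_4: P < Mg.

P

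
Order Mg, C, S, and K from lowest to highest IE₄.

The fourth ionization energy removes an electron from the +3 ion. For each element: Mg³⁺ is already 1 electron into the core; C³⁺ still has 1 valence electron; S³⁺ still has 3 valence electrons; K³⁺ is already 2 electrons into the core.
Usually core removal costs more than valence removal, but here the competition is close: a tightly held n=2 valence electron can cost more to remove than an n=3 core electron, so the actual values have to decide it.
Valence configurations: C³⁺ [He]2s¹, S³⁺ [Ne]3s²3p¹.
Approximate IE_4 values (kJ/mol): Mg 10543, C 6223, S 4556, K 5877.
Putting it together, IE_4: S < K < C < Mg.

S < K < C < Mg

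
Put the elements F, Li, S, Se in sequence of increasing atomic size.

Li is in period 2, group 1; F is in period 2, group 17; S is in period 3, group 16; Se is in period 4, group 16.
Radius decreases left→right (rising Z_eff, same n) and increases top→bottom (higher n).
Here both period and group differ, so the two effects have to be weighed against each other.
S > F: both effects reinforce here, so S is clearly the larger of the two.
Se > S: Se sits below S in group 16, so the down-group effect alone puts Se larger.
Li > Se: period and group pull opposite ways; the across-period shift dominates (133 vs 116 pm).
Approximate values (pm): Li 133, F 64, S 103, Se 116.
So from smallest to largest: F < S < Se < Li.

F, S, Se, Li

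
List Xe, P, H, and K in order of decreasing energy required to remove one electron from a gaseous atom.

H is in period 1, group 1; P is in period 3, group 15; K is in period 4, group 1; Xe is in period 5, group 18.
IE₁ increases left→right with effective nuclear charge and decreases top→bottom as the valence shell moves farther out.
Neither a single period nor a single group — weigh both effects.
P > K: relative to K, both the across-period and down-group shifts push P's first ionization energy up.
Xe > P: period and group pull opposite ways; the across-period shift dominates (1170 vs 1012 kJ/mol).
H > Xe: period and group pull opposite ways; the down-group shift dominates (1312 vs 1170 kJ/mol).
Tabulated first ionization energy (kJ/mol): H 1312, P 1012, K 419, Xe 1170.
So from highest to lowest: H > Xe > P > K.

H > Xe > P > K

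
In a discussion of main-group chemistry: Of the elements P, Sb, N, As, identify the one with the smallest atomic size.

N is in period 2, group 15; P is in period 3, group 15; As is in period 4, group 15; Sb is in period 5, group 15.
Radius decreases left→right (rising Z_eff, same n) and increases top→bottom (higher n).
All are in group 15, so atomic radius increases down the group.
The smallest atomic size among these belongs to N.

N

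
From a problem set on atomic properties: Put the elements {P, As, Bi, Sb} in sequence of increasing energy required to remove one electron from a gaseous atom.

Bi, Sb, As, P

P is in period 3, group 15; As is in period 4, group 15; Sb is in period 5, group 15; Bi is in period 6, group 15.
Across a period the outer electron is held more tightly (higher IE₁); down a group it sits in a higher shell, more shielded, and comes off more easily.
All are in group 15, so first ionization energy increases up the group.
So from lowest to highest: Bi < Sb < As < P.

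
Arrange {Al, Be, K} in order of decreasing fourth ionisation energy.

Be > Al > K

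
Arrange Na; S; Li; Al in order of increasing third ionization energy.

Al < S < Na < Li

Consider each +2 ion: Na²⁺ is already 1 electron into the core; S²⁺ still has 4 valence electrons; Li²⁺ is already 1 electron into the core; Al²⁺ still has 1 valence electron.
Core electrons are held far more tightly than valence electrons, so Na and Li top the IE_3 order.
Valence configurations: S²⁺ [Ne]3s²3p², Al²⁺ [Ne]3s¹.
Tabulated IE_3 (kJ/mol): Na 6910, S 3357, Li 11815, Al 2745.
Putting it together, IE_3: Al < S < Na < Li.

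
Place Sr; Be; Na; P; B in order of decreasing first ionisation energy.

P, Be, B, Sr, Na

Be is in period 2, group 2; B is in period 2, group 13; Na is in period 3, group 1; P is in period 3, group 15; Sr is in period 5, group 2.
IE₁ increases left→right with effective nuclear charge and decreases top→bottom as the valence shell moves farther out.
Neither a single period nor a single group — weigh both effects.
Sr > Na: period and group pull opposite ways; the across-period shift dominates (550 vs 496 kJ/mol).
B > Sr: both effects reinforce here, so B is clearly the higher of the two.
Be > B: this pair runs against the simple trend — see the exception note.
P > Be: the two effects oppose for this pair; the across-period effect wins (1012 vs 900 kJ/mol).
Note the exception: Be has a higher first ionization energy than B, contrary to the simple trend — removing B's lone 2p electron is easier than breaking Be's filled 2s².
Tabulated first ionization energy (kJ/mol): Be 900, B 801, Na 496, P 1012, Sr 550.
So from highest to lowest: P > Be > B > Sr > Na.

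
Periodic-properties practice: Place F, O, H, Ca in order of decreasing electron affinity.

F, O, H, Ca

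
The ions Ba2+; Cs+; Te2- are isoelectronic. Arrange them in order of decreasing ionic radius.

Te2- > Cs+ > Ba2+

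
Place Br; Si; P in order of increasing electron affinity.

P, Si, Br

Si is in period 3, group 14; P is in period 3, group 15; Br is in period 4, group 17.
EA tends to increase across a period and decrease down a group, though the pattern is less regular than for IE or radius.
Neither a single period nor a single group — weigh both effects.
Si > P: this pair runs against the simple trend — see the exception note.
Br > Si: period and group pull opposite ways; the across-period shift dominates (325 vs 134 kJ/mol).
Note the exception: Si has a higher electron affinity than P, contrary to the simple trend — adding an electron to P's half-filled 3p³ is unfavourable, so Si (3p²) has the more exothermic EA.
Approximate values (kJ/mol): Si 134, P 72, Br 325.
So from lowest to highest: P < Si < Br.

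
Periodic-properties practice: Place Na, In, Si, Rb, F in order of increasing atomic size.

F is in period 2, group 17; Na is in period 3, group 1; Si is in period 3, group 14; Rb is in period 5, group 1; In is in period 5, group 13.
Atomic radius shrinks across a period as nuclear charge pulls the same shell inward, and grows down a group as new shells are added.
Neither a single period nor a single group — weigh both effects.
Si > F: both effects reinforce here, so Si is clearly the larger of the two.
In > Si: both effects reinforce here, so In is clearly the larger of the two.
Na > In: period and group pull opposite ways; the across-period shift dominates (155 vs 142 pm).
Rb > Na: they share group 1; the group trend gives Rb the larger value.
Approximate values (pm): F 64, Na 155, Si 116, Rb 210, In 142.
So from smallest to largest: F < Si < In < Na < Rb.

F < Si < In < Na < Rb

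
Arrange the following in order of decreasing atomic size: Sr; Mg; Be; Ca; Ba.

Across a period the added protons contract the valence shell; down a group each new principal shell makes the atom larger.
All are in group 2, so atomic radius increases down the group.
So from largest to smallest: Ba > Sr > Ca > Mg > Be.

Ba > Sr > Ca > Mg > Be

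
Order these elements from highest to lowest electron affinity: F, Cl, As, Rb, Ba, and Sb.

F is in period 2, group 17; Cl is in period 3, group 17; As is in period 4, group 15; Rb is in period 5, group 1; Sb is in period 5, group 15; Ba is in period 6, group 2.
Adding an electron releases more energy for atoms nearer the top right (short of the noble gases).
These span different periods and groups, so the two trends combine.
Rb > Ba: the two effects oppose for this pair; the down-group effect wins (47 vs 14 kJ/mol).
As > Rb: both effects reinforce here, so As is clearly the higher of the two.
Sb > As: this pair runs against the simple trend — see the exception note.
F > Sb: both effects reinforce here, so F is clearly the higher of the two.
Cl > F: this pair runs against the simple trend — see the exception note.
Note the exception: Sb has a higher electron affinity than As, contrary to the simple trend — both are half-filled np³, but the pairing/repulsion penalty for the added electron shrinks as the p orbitals become larger and more diffuse down the group, and for Sb that outweighs the weaker nuclear attraction.
Note the exception: Cl has a higher electron affinity than F, contrary to the simple trend — F's small 2p subshell makes the incoming electron feel strong e⁻–e⁻ repulsion, so Cl actually releases more energy on gaining an electron.
For reference (kJ/mol): F 328, Cl 349, As 78, Rb 47, Sb 103, Ba 14.
So from highest to lowest: Cl > F > Sb > As > Rb > Ba.

Cl > F > Sb > As > Rb > Ba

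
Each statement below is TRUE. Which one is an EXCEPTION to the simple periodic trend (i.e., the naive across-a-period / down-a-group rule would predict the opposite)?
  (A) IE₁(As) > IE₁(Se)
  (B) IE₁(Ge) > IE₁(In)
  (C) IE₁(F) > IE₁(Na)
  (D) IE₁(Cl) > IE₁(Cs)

(A)

The general trend: first ionization energy increases across a period and decreases down a group.
(A) As (period 4, group 15) vs Se (period 4, group 16): the stated order contradicts the simple trend.
(B) Ge (period 4, group 14) vs In (period 5, group 13): the stated order agrees with the simple trend.
(C) F (period 2, group 17) vs Na (period 3, group 1): the stated order agrees with the simple trend.
(D) Cl (period 3, group 17) vs Cs (period 6, group 1): the stated order agrees with the simple trend.
The exception is (A): Se (4p⁴) ionizes more easily than half-filled As (4p³).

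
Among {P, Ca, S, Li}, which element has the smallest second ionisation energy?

Ca

The second ionization energy removes an electron from the +1 ion. For each element: P⁺ still has 4 valence electrons; Ca⁺ still has 1 valence electron; S⁺ still has 5 valence electrons; Li⁺ is the bare [He] core.
Breaking into a closed-shell core is much more expensive than removing a leftover valence electron — Li has the largest IE_2 here.
Valence configurations: P⁺ [Ne]3s²3p², Ca⁺ [Ar]4s¹, S⁺ [Ne]3s²3p³.
The numbers (kJ/mol): P 1907, Ca 1145, S 2252, Li 7298.
Overall IE_2 order: Ca < P < S < Li.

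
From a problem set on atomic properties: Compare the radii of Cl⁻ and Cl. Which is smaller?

Cl

Forming Cl⁻ adds 1 electron to Cl. More electron–electron repulsion in the same shell, with unchanged nuclear charge, lets the cloud expand.
An anion is larger than its parent atom: Cl⁻ > Cl.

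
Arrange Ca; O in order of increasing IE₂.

After 1 electron has been removed, what remains? Ca⁺ still has 1 valence electron; O⁺ still has 5 valence electrons.
All are still removing valence electrons, so compare the +1 ions as you would atoms: IE_2 generally rises across a period (higher Z_eff) and falls down a group (larger shell), subject to the usual subshell exceptions.
Valence configurations: Ca⁺ [Ar]4s¹, O⁺ [He]2s²2p³.
The numbers (kJ/mol): Ca 1145, O 3388.
Hence IE_2: Ca < O.

Ca, O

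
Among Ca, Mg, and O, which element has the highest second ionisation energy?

The second ionization energy removes an electron from the +1 ion. For each element: Ca⁺ still has 1 valence electron; Mg⁺ still has 1 valence electron; O⁺ still has 5 valence electrons.
All are still removing valence electrons, so compare the +1 ions as you would atoms: IE_2 generally rises across a period (higher Z_eff) and falls down a group (larger shell), subject to the usual subshell exceptions.
Valence configurations: Ca⁺ [Ar]4s¹, Mg⁺ [Ne]3s¹, O⁺ [He]2s²2p³.
The numbers (kJ/mol): Ca 1145, Mg 1451, O 3388.
Hence IE_2: Ca < Mg < O.

O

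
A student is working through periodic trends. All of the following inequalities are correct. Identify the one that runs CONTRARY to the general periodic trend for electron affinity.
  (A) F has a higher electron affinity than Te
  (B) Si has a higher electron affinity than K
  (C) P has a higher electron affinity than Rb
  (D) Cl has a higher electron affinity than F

(D)

The general trend: electron affinity increases across a period and decreases down a group.
(A) F (period 2, group 17) vs Te (period 5, group 16): the stated order agrees with the simple trend.
(B) Si (period 3, group 14) vs K (period 4, group 1): the stated order agrees with the simple trend.
(C) P (period 3, group 15) vs Rb (period 5, group 1): the stated order agrees with the simple trend.
(D) Cl (period 3, group 17) vs F (period 2, group 17): the stated order contradicts the simple trend.
The exception is (D): F's small 2p subshell makes the incoming electron feel strong e⁻–e⁻ repulsion, so Cl actually releases more energy on gaining an electron.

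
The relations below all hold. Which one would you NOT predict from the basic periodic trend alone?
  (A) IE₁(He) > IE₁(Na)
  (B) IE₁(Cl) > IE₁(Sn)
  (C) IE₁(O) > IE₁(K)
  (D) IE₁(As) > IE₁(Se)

The general trend: first ionization energy increases across a period and decreases down a group.
(A) He (period 1, group 18) vs Na (period 3, group 1): the stated order agrees with the simple trend.
(B) Cl (period 3, group 17) vs Sn (period 5, group 14): the stated order agrees with the simple trend.
(C) O (period 2, group 16) vs K (period 4, group 1): the stated order agrees with the simple trend.
(D) As (period 4, group 15) vs Se (period 4, group 16): the stated order contradicts the simple trend.
The exception is (D): Se (4p⁴) ionizes more easily than half-filled As (4p³).

(D)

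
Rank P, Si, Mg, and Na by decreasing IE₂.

Na > P > Si > Mg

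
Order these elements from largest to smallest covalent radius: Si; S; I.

Si is in period 3, group 14; S is in period 3, group 16; I is in period 5, group 17.
Across a period the added protons contract the valence shell; down a group each new principal shell makes the atom larger.
These span different periods and groups, so the two trends combine.
Si > S: Si lies to the left of S in period 3, so the across-period effect alone puts Si larger.
I > Si: period and group pull opposite ways; the down-group shift dominates (133 vs 116 pm).
Approximate values (pm): Si 116, S 103, I 133.
So from largest to smallest: I > Si > S.

I > Si > S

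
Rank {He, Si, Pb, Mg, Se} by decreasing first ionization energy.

He > Se > Si > Mg > Pb

First ionization energy rises across a period (greater Z_eff holds electrons more tightly) and falls down a group (valence electrons are farther from the nucleus).
Here both period and group differ, so the two effects have to be weighed against each other.
Mg > Pb: the two effects oppose for this pair; the down-group effect wins (738 vs 716 kJ/mol).
Si > Mg: both are in period 3; the period trend gives Si the larger value.
Se > Si: period and group pull opposite ways; the across-period shift dominates (941 vs 786 kJ/mol).
He > Se: both effects reinforce here, so He is clearly the higher of the two.
Approximate values (kJ/mol): He 2372, Mg 738, Si 786, Se 941, Pb 716.
So from highest to lowest: He > Se > Si > Mg > Pb.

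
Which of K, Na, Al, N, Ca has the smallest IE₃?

Al

Consider each +2 ion: K²⁺ is already 1 electron into the core; Na²⁺ is already 1 electron into the core; Al²⁺ still has 1 valence electron; N²⁺ still has 3 valence electrons; Ca²⁺ is the bare [Ar] core.
Usually core removal costs more than valence removal, but here the competition is close: a tightly held n=2 valence electron can cost more to remove than an n=3 core electron, so the actual values have to decide it.
Valence configurations: Al²⁺ [Ne]3s¹, N²⁺ [He]2s²2p¹.
The numbers (kJ/mol): K 4420, Na 6910, Al 2745, N 4578, Ca 4912.
Overall IE_3 order: Al < K < N < Ca < Na.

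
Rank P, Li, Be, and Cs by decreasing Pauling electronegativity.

P, Be, Li, Cs

Li is in period 2, group 1; Be is in period 2, group 2; P is in period 3, group 15; Cs is in period 6, group 1.
EN rises left→right (higher Z_eff, smaller atoms) and falls top→bottom (larger, more shielded atoms).
Neither a single period nor a single group — weigh both effects.
Li > Cs: Li sits above Cs in group 1, so the down-group effect alone puts Li higher.
Be > Li: Be lies to the right of Li in period 2, so the across-period effect alone puts Be higher.
P > Be: the two effects oppose for this pair; the across-period effect wins (2.19 vs 1.57).
Approximate values (Pauling): Li 0.98, Be 1.57, P 2.19, Cs 0.79.
So from highest to lowest: P > Be > Li > Cs.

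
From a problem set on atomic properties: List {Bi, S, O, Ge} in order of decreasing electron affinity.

EA tends to increase across a period and decrease down a group, though the pattern is less regular than for IE or radius.
These span different periods and groups, so the two trends combine.
Ge > Bi: the two effects oppose for this pair; the down-group effect wins (119 vs 91 kJ/mol).
O > Ge: both effects reinforce here, so O is clearly the higher of the two.
S > O: this pair runs against the simple trend — see the exception note.
Note the exception: S has a higher electron affinity than O, contrary to the simple trend — the compact 2p subshell of O repels the added electron more than S's larger 3p does.
Approximate values (kJ/mol): O 141, S 200, Ge 119, Bi 91.
So from highest to lowest: S > O > Ge > Bi.

S, O, Ge, Bi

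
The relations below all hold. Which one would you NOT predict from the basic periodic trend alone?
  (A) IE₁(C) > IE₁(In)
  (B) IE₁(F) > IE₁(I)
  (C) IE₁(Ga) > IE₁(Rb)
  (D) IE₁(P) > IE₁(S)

(D)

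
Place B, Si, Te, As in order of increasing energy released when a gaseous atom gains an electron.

B < As < Si < Te

B is in period 2, group 13; Si is in period 3, group 14; As is in period 4, group 15; Te is in period 5, group 16.
Adding an electron releases more energy for atoms nearer the top right (short of the noble gases).
A diagonal step moves right (one effect) and down (the opposite effect) at once.
As > B: period and group pull opposite ways; the across-period shift dominates (78 vs 27 kJ/mol).
Si > As: the two effects oppose for this pair; the down-group effect wins (134 vs 78 kJ/mol).
Te > Si: period and group pull opposite ways; the across-period shift dominates (190 vs 134 kJ/mol).
For reference (kJ/mol): B 27, Si 134, As 78, Te 190.
So from lowest to highest: B < As < Si < Te.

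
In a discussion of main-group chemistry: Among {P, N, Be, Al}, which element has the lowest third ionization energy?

Al

IE_3 is the cost of taking one more electron from the +2 cation: P²⁺ still has 3 valence electrons; N²⁺ still has 3 valence electrons; Be²⁺ is the bare [He] core; Al²⁺ still has 1 valence electron.
Pulling an electron out of a noble-gas core costs far more than removing a remaining valence electron, so Be sits at the high end of IE_3.
Valence configurations: P²⁺ [Ne]3s²3p¹, N²⁺ [He]2s²2p¹, Al²⁺ [Ne]3s¹.
Tabulated IE_3 (kJ/mol): P 2914, N 4578, Be 14849, Al 2745.
Hence IE_3: Al < P < N < Be.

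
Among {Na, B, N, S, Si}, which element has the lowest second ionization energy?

Si

IE_2 is the cost of taking one more electron from the +1 cation: Na⁺ is the bare [Ne] core; B⁺ still has 2 valence electrons; N⁺ still has 4 valence electrons; S⁺ still has 5 valence electrons; Si⁺ still has 3 valence electrons.
Breaking into a closed-shell core is much more expensive than removing a leftover valence electron — Na has the largest IE_2 here.
Valence configurations: B⁺ [He]2s², N⁺ [He]2s²2p², S⁺ [Ne]3s²3p³, Si⁺ [Ne]3s²3p¹.
Tabulated IE_2 (kJ/mol): Na 4562, B 2427, N 2856, S 2252, Si 1577.
Overall IE_2 order: Si < S < B < N < Na.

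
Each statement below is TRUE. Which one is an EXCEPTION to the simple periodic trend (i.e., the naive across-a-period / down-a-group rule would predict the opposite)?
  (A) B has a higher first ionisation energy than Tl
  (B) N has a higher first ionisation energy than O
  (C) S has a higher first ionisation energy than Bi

The general trend: first ionisation energy increases across a period and decreases down a group.
(A) B (period 2, group 13) vs Tl (period 6, group 13): the stated order agrees with the simple trend.
(B) N (period 2, group 15) vs O (period 2, group 16): the stated order contradicts the simple trend.
(C) S (period 3, group 16) vs Bi (period 6, group 15): the stated order agrees with the simple trend.
The exception is (B): pairing an electron in O's 2p⁴ costs repulsion energy, so O ionizes more easily than half-filled N (2p³).

(B)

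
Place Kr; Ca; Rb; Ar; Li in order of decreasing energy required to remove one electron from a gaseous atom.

Ar > Kr > Ca > Li > Rb

Li is in period 2, group 1; Ar is in period 3, group 18; Ca is in period 4, group 2; Kr is in period 4, group 18; Rb is in period 5, group 1.
Removing the outermost electron gets harder across a period and easier down a group.
Neither a single period nor a single group — weigh both effects.
Li > Rb: Li sits above Rb in group 1, so the down-group effect alone puts Li higher.
Ca > Li: period and group pull opposite ways; the across-period shift dominates (590 vs 520 kJ/mol).
Kr > Ca: both are in period 4; the period trend gives Kr the larger value.
Ar > Kr: Ar sits above Kr in group 18, so the down-group effect alone puts Ar higher.
For reference (kJ/mol): Li 520, Ar 1521, Ca 590, Kr 1351, Rb 403.
So from highest to lowest: Ar > Kr > Ca > Li > Rb.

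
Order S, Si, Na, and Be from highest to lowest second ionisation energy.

The second ionization energy removes an electron from the +1 ion. For each element: S⁺ still has 5 valence electrons; Si⁺ still has 3 valence electrons; Na⁺ is the bare [Ne] core; Be⁺ still has 1 valence electron.
Pulling an electron out of a noble-gas core costs far more than removing a remaining valence electron, so Na sits at the high end of IE_2.
Valence configurations: S⁺ [Ne]3s²3p³, Si⁺ [Ne]3s²3p¹, Be⁺ [He]2s¹.
Tabulated IE_2 (kJ/mol): S 2252, Si 1577, Na 4562, Be 1757.
Putting it together, IE_2: Si < Be < S < Na.

Na > S > Be > Si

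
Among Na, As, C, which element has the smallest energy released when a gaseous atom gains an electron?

Adding an electron releases more energy for atoms nearer the top right (short of the noble gases).
These span different periods and groups, so the two trends combine.
As > Na: the two effects oppose for this pair; the across-period effect wins (78 vs 53 kJ/mol).
C > As: period and group pull opposite ways; the down-group shift dominates (122 vs 78 kJ/mol).
For reference (kJ/mol): C 122, Na 53, As 78.
The smallest energy released when a gaseous atom gains an electron among these belongs to Na.

Na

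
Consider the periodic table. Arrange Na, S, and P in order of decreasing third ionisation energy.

Na > S > P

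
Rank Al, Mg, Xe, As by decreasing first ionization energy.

Mg is in period 3, group 2; Al is in period 3, group 13; As is in period 4, group 15; Xe is in period 5, group 18.
First ionization energy rises across a period (greater Z_eff holds electrons more tightly) and falls down a group (valence electrons are farther from the nucleus).
Neither a single period nor a single group — weigh both effects.
Mg > Al: this pair runs against the simple trend — see the exception note.
As > Mg: period and group pull opposite ways; the across-period shift dominates (947 vs 738 kJ/mol).
Xe > As: period and group pull opposite ways; the across-period shift dominates (1170 vs 947 kJ/mol).
Note the exception: Mg has a higher first ionization energy than Al, contrary to the simple trend — Al's single 3p electron is easier to remove than one from Mg's filled 3s².
Approximate values (kJ/mol): Mg 738, Al 578, As 947, Xe 1170.
So from highest to lowest: Xe > As > Mg > Al.

Xe > As > Mg > Al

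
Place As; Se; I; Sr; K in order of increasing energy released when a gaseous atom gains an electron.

EA tends to increase across a period and decrease down a group, though the pattern is less regular than for IE or radius.
Here both period and group differ, so the two effects have to be weighed against each other.
K > Sr: the two effects oppose for this pair; the down-group effect wins (48 vs 5 kJ/mol).
As > K: both are in period 4; the period trend gives As the larger value.
Se > As: Se lies to the right of As in period 4, so the across-period effect alone puts Se higher.
I > Se: period and group pull opposite ways; the across-period shift dominates (295 vs 195 kJ/mol).
Approximate values (kJ/mol): K 48, As 78, Se 195, Sr 5, I 295.
So from lowest to highest: Sr < K < As < Se < I.

Sr < K < As < Se < I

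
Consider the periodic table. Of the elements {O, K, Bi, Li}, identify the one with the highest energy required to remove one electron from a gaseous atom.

O

Li is in period 2, group 1; O is in period 2, group 16; K is in period 4, group 1; Bi is in period 6, group 15.
Across a period the outer electron is held more tightly (higher IE₁); down a group it sits in a higher shell, more shielded, and comes off more easily.
Neither a single period nor a single group — weigh both effects.
Li > K: they share group 1; the group trend gives Li the larger value.
Bi > Li: period and group pull opposite ways; the across-period shift dominates (703 vs 520 kJ/mol).
O > Bi: relative to Bi, both the across-period and down-group shifts push O's first ionization energy up.
Approximate values (kJ/mol): Li 520, O 1314, K 419, Bi 703.
The highest energy required to remove one electron from a gaseous atom among these belongs to O.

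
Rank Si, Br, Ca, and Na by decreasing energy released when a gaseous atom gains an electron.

Na is in period 3, group 1; Si is in period 3, group 14; Ca is in period 4, group 2; Br is in period 4, group 17.
Adding an electron releases more energy for atoms nearer the top right (short of the noble gases).
Neither a single period nor a single group — weigh both effects.
Na > Ca: the two effects oppose for this pair; the down-group effect wins (53 vs 2 kJ/mol).
Si > Na: Si lies to the right of Na in period 3, so the across-period effect alone puts Si higher.
Br > Si: period and group pull opposite ways; the across-period shift dominates (325 vs 134 kJ/mol).
Approximate values (kJ/mol): Na 53, Si 134, Ca 2, Br 325.
So from highest to lowest: Br > Si > Na > Ca.

Br > Si > Na > Ca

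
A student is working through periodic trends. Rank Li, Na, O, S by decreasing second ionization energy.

Li, Na, O, S

IE_2 is the cost of taking one more electron from the +1 cation: Li⁺ is the bare [He] core; Na⁺ is the bare [Ne] core; O⁺ still has 5 valence electrons; S⁺ still has 5 valence electrons.
Pulling an electron out of a noble-gas core costs far more than removing a remaining valence electron, so Na and Li sit at the high end of IE_2.
Valence configurations: O⁺ [He]2s²2p³, S⁺ [Ne]3s²3p³.
The numbers (kJ/mol): Li 7298, Na 4562, O 3388, S 2252.
So the second ionization energies run S < O < Na < Li.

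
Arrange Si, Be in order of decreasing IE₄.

The fourth ionization energy removes an electron from the +3 ion. For each element: Si³⁺ still has 1 valence electron; Be³⁺ is already 1 electron into the core.
Core electrons are held far more tightly than valence electrons, so Be tops the IE_4 order.
The numbers (kJ/mol): Si 4356, Be 21007.
So the fourth ionization energies run Si < Be.

Be > Si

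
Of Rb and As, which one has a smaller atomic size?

As

As is in period 4, group 15; Rb is in period 5, group 1.
Across a period the added protons contract the valence shell; down a group each new principal shell makes the atom larger.
Neither a single period nor a single group — weigh both effects.
Rb > As: relative to As, both the across-period and down-group shifts push Rb's atomic radius up.
Approximate values (pm): As 121, Rb 210.
So As has the smaller atomic size (As < Rb).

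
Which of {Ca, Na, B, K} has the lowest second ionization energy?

IE_2 is the cost of taking one more electron from the +1 cation: Ca⁺ still has 1 valence electron; Na⁺ is the bare [Ne] core; B⁺ still has 2 valence electrons; K⁺ is the bare [Ar] core.
Core electrons are held far more tightly than valence electrons, so K and Na top the IE_2 order.
Valence configurations: Ca⁺ [Ar]4s¹, B⁺ [He]2s².
Tabulated IE_2 (kJ/mol): Ca 1145, Na 4562, B 2427, K 3052.
Hence IE_2: Ca < B < K < Na.

Ca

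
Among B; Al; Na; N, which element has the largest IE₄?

B

IE_4 is the cost of taking one more electron from the +3 cation: B³⁺ is the bare [He] core; Al³⁺ is the bare [Ne] core; Na³⁺ is already 2 electrons into the core; N³⁺ still has 2 valence electrons.
Pulling an electron out of a noble-gas core costs far more than removing a remaining valence electron, so Na, Al and B sit at the high end of IE_4.
Tabulated IE_4 (kJ/mol): B 25026, Al 11577, Na 9543, N 7475.
Putting it together, IE_4: N < Na < Al < B.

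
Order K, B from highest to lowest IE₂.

K > B

Consider each +1 ion: K⁺ is the bare [Ar] core; B⁺ still has 2 valence electrons.
Core electrons are held far more tightly than valence electrons, so K tops the IE_2 order.
Approximate IE_2 values (kJ/mol): K 3052, B 2427.
Hence IE_2: B < K.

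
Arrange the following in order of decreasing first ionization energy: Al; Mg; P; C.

C, P, Mg, Al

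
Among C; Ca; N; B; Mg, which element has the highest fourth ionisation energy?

B

After 3 electrons have been removed, what remains? C³⁺ still has 1 valence electron; Ca³⁺ is already 1 electron into the core; N³⁺ still has 2 valence electrons; B³⁺ is the bare [He] core; Mg³⁺ is already 1 electron into the core.
Usually core removal costs more than valence removal, but here the competition is close: a tightly held n=2 valence electron can cost more to remove than an n=3 core electron, so the actual values have to decide it.
Valence configurations: C³⁺ [He]2s¹, N³⁺ [He]2s².
Approximate IE_4 values (kJ/mol): C 6223, Ca 6491, N 7475, B 25026, Mg 10543.
Putting it together, IE_4: C < Ca < N < Mg < B.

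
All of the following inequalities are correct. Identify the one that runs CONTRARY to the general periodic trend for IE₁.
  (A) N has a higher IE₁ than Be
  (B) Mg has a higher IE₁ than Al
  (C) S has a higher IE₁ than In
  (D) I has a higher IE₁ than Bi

(B)

The general trend: IE₁ increases across a period and decreases down a group.
(A) N (period 2, group 15) vs Be (period 2, group 2): the stated order agrees with the simple trend.
(B) Mg (period 3, group 2) vs Al (period 3, group 13): the stated order contradicts the simple trend.
(C) S (period 3, group 16) vs In (period 5, group 13): the stated order agrees with the simple trend.
(D) I (period 5, group 17) vs Bi (period 6, group 15): the stated order agrees with the simple trend.
The exception is (B): Al's single 3p electron is easier to remove than one from Mg's filled 3s².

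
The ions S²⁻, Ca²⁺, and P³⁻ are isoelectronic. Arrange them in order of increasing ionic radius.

Ca²⁺, S²⁻, P³⁻

All of these have 18 electrons, so size is governed by nuclear charge alone: the more protons, the stronger the pull on the same electron cloud, and the smaller the ion.
Nuclear charges: Ca²⁺ (Z=20), S²⁻ (Z=16), P³⁻ (Z=15).
Smallest to largest: Ca²⁺ < S²⁻ < P³⁻.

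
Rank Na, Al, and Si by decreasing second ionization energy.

Na > Al > Si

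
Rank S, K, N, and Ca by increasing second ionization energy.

Consider each +1 ion: S⁺ still has 5 valence electrons; K⁺ is the bare [Ar] core; N⁺ still has 4 valence electrons; Ca⁺ still has 1 valence electron.
Breaking into a closed-shell core is much more expensive than removing a leftover valence electron — K has the largest IE_2 here.
Valence configurations: S⁺ [Ne]3s²3p³, N⁺ [He]2s²2p², Ca⁺ [Ar]4s¹.
The numbers (kJ/mol): S 2252, K 3052, N 2856, Ca 1145.
Overall IE_2 order: Ca < S < N < K.

Ca, S, N, K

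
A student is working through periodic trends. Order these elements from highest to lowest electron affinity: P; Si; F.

Electron affinity generally becomes more exothermic across a period toward the halogens and less exothermic down a group.
Here both period and group differ, so the two effects have to be weighed against each other.
Si > P: this pair runs against the simple trend — see the exception note.
F > Si: both effects reinforce here, so F is clearly the higher of the two.
Note the exception: Si has a higher electron affinity than P, contrary to the simple trend — adding an electron to P's half-filled 3p³ is unfavourable, so Si (3p²) has the more exothermic EA.
For reference (kJ/mol): F 328, Si 134, P 72.
So from highest to lowest: F > Si > P.

F > Si > P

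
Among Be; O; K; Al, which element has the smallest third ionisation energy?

Al

The third ionization energy removes an electron from the +2 ion. For each element: Be²⁺ is the bare [He] core; O²⁺ still has 4 valence electrons; K²⁺ is already 1 electron into the core; Al²⁺ still has 1 valence electron.
Usually core removal costs more than valence removal, but here the competition is close: a tightly held n=2 valence electron can cost more to remove than an n=3 core electron, so the actual values have to decide it.
Valence configurations: O²⁺ [He]2s²2p², Al²⁺ [Ne]3s¹.
The numbers (kJ/mol): Be 14849, O 5300, K 4420, Al 2745.
So the third ionization energies run Al < K < O < Be.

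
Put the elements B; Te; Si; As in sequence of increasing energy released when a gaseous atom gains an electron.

B is in period 2, group 13; Si is in period 3, group 14; As is in period 4, group 15; Te is in period 5, group 16.
Atoms with high Z_eff and room in the valence shell (especially the halogens) have the most exothermic electron affinities.
A diagonal step moves right (one effect) and down (the opposite effect) at once.
As > B: the two effects oppose for this pair; the across-period effect wins (78 vs 27 kJ/mol).
Si > As: the two effects oppose for this pair; the down-group effect wins (134 vs 78 kJ/mol).
Te > Si: the two effects oppose for this pair; the across-period effect wins (190 vs 134 kJ/mol).
Tabulated electron affinity (kJ/mol): B 27, Si 134, As 78, Te 190.
So from lowest to highest: B < As < Si < Te.

B, As, Si, Te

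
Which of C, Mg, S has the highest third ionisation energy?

Mg

IE_3 is the cost of taking one more electron from the +2 cation: C²⁺ still has 2 valence electrons; Mg²⁺ is the bare [Ne] core; S²⁺ still has 4 valence electrons.
Breaking into a closed-shell core is much more expensive than removing a leftover valence electron — Mg has the largest IE_3 here.
Valence configurations: C²⁺ [He]2s², S²⁺ [Ne]3s²3p².
Tabulated IE_3 (kJ/mol): C 4620, Mg 7733, S 3357.
Putting it together, IE_3: S < C < Mg.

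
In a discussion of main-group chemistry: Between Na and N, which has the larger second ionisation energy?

Na

The second ionization energy removes an electron from the +1 ion. For each element: Na⁺ is the bare [Ne] core; N⁺ still has 4 valence electrons.
Core electrons are held far more tightly than valence electrons, so Na tops the IE_2 order.
The numbers (kJ/mol): Na 4562, N 2856.
Hence IE_2: N < Na.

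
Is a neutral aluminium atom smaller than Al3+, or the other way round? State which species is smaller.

Al3+

Forming Al3+ removes 3 electrons from Al. Fewer electrons for the same nuclear charge means less shielding and a higher Z_eff on the remaining electrons, and for main-group metals the entire outer shell is lost.
A cation is smaller than its parent atom: Al3+ < Al.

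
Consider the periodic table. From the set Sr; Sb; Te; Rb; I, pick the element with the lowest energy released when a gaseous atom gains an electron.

Sr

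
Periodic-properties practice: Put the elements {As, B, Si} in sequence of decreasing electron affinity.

Si > As > B

B is in period 2, group 13; Si is in period 3, group 14; As is in period 4, group 15.
Electron affinity generally becomes more exothermic across a period toward the halogens and less exothermic down a group.
A diagonal step moves right (one effect) and down (the opposite effect) at once.
As > B: period and group pull opposite ways; the across-period shift dominates (78 vs 27 kJ/mol).
Si > As: the two effects oppose for this pair; the down-group effect wins (134 vs 78 kJ/mol).
For reference (kJ/mol): B 27, Si 134, As 78.
So from highest to lowest: Si > As > B.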